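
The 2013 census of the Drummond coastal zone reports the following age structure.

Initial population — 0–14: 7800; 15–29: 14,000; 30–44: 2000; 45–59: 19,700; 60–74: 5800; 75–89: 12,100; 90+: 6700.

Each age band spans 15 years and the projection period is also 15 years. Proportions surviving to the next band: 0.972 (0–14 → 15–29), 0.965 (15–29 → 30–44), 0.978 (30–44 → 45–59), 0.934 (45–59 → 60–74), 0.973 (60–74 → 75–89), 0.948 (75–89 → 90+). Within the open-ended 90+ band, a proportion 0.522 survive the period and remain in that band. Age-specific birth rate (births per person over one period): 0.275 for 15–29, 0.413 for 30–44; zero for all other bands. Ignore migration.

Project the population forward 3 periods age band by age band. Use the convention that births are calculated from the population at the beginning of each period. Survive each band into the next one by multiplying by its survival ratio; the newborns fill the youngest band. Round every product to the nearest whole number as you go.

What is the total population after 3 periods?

(Groups numbered youngest = 1 to oldest = 7.)
Period 1:
Births: 14000 × 0.275 = 3850  |  2000 × 0.413 = 826 → 4676
Group 2: 7800 × 0.972 = 7582
Group 3: 14000 × 0.965 = 13510
Group 4: 2000 × 0.978 = 1956
Group 5: 19700 × 0.934 = 18400
Group 6: 5800 × 0.973 = 5643
Group 7: 12100 × 0.948 + 6700 × 0.522 = 11471 + 3497 = 14968
Giving 4676 / 7582 / 13510 / 1956 / 18400 / 5643 / 14968.
Period 2:
Births: 7582 × 0.275 = 2085  |  13510 × 0.413 = 5580 → 7665
Group 2: 4676 × 0.972 = 4545
Group 3: 7582 × 0.965 = 7317
Group 4: 13510 × 0.978 = 13213
Group 5: 1956 × 0.934 = 1827
Group 6: 18400 × 0.973 = 17903
Group 7: 5643 × 0.948 + 14968 × 0.522 = 5350 + 7813 = 13163
Giving 7665 / 4545 / 7317 / 13213 / 1827 / 17903 / 13163.
Period 3:
Births: 4545 × 0.275 = 1250  |  7317 × 0.413 = 3022 → 4272
Group 2: 7665 × 0.972 = 7450
Group 3: 4545 × 0.965 = 4386
Group 4: 7317 × 0.978 = 7156
Group 5: 13213 × 0.934 = 12341
Group 6: 1827 × 0.973 = 1778
Group 7: 17903 × 0.948 + 13163 × 0.522 = 16972 + 6871 = 23843
Giving 4272 / 7450 / 4386 / 7156 / 12341 / 1778 / 23843.
Total after period 3: 4272 + 7450 + 4386 + 7156 + 12341 + 1778 + 23843 = 61226

61226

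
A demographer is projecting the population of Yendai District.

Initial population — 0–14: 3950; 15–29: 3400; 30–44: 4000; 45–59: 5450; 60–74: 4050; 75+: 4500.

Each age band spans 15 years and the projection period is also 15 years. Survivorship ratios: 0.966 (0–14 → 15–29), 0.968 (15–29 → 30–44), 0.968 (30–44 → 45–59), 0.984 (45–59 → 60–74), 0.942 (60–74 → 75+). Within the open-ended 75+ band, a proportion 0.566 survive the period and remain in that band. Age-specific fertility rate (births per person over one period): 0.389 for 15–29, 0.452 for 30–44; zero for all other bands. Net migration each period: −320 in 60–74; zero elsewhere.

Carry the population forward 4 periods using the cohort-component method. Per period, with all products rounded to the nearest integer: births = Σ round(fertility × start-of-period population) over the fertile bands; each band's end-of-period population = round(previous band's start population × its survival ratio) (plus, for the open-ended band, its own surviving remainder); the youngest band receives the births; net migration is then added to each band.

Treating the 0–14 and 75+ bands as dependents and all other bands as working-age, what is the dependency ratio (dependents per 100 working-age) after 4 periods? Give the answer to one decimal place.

83.3

After projecting period 1:
Births: 3400 × 0.389 = 1323  |  4000 × 0.452 = 1808 → total 3131
15–29: 3950 × 0.966 = 3816
30–44: 3400 × 0.968 = 3291
45–59: 4000 × 0.968 = 3872
60–74: 5450 × 0.984 = 5363
75+: 4050 × 0.942 + 4500 × 0.566 = 3815 + 2547 = 6362
Net migration: 60–74 − 320 → 5043
→ [3131, 3816, 3291, 3872, 5043, 6362]
After projecting period 2:
Births: 3816 × 0.389 = 1484  |  3291 × 0.452 = 1488 → total 2972
15–29: 3131 × 0.966 = 3025
30–44: 3816 × 0.968 = 3694
45–59: 3291 × 0.968 = 3186
60–74: 3872 × 0.984 = 3810
75+: 5043 × 0.942 + 6362 × 0.566 = 4751 + 3601 = 8352
Net migration: 60–74 − 320 → 3490
→ [2972, 3025, 3694, 3186, 3490, 8352]
After projecting period 3:
Births: 3025 × 0.389 = 1177  |  3694 × 0.452 = 1670 → total 2847
15–29: 2972 × 0.966 = 2871
30–44: 3025 × 0.968 = 2928
45–59: 3694 × 0.968 = 3576
60–74: 3186 × 0.984 = 3135
75+: 3490 × 0.942 + 8352 × 0.566 = 3288 + 4727 = 8015
Net migration: 60–74 − 320 → 2815
→ [2847, 2871, 2928, 3576, 2815, 8015]
After projecting period 4:
Births: 2871 × 0.389 = 1117  |  2928 × 0.452 = 1323 → total 2440
15–29: 2847 × 0.966 = 2750
30–44: 2871 × 0.968 = 2779
45–59: 2928 × 0.968 = 2834
60–74: 3576 × 0.984 = 3519
75+: 2815 × 0.942 + 8015 × 0.566 = 2652 + 4536 = 7188
Net migration: 60–74 − 320 → 3199
→ [2440, 2750, 2779, 2834, 3199, 7188]
Dependents (band 0–14 + band 75+) = 2440 + 7188 = 9628; working-age = 11562; ratio = 9628/11562 × 100 = 83.3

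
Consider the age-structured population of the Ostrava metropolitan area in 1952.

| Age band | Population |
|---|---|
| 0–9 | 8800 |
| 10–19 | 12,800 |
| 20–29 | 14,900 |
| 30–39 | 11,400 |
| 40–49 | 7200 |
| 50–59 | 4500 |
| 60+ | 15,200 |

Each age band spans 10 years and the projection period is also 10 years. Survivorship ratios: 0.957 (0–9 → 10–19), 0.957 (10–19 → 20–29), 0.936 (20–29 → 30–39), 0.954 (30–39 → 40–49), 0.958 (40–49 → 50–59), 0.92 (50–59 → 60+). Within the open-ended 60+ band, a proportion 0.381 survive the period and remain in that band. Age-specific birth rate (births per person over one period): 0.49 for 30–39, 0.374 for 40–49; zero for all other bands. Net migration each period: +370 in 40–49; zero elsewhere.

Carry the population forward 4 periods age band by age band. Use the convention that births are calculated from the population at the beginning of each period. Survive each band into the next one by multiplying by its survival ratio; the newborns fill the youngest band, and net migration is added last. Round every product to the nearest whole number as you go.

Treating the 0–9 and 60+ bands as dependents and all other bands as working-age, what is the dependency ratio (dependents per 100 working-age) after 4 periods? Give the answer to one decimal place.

Let group 1 be 0–9 through group 7 = 60+.
— Period 1 —
Births: 11400 × 0.49 = 5586, 7200 × 0.374 = 2693 → 8279
Group 2: 8800 × 0.957 = 8422
Group 3: 12800 × 0.957 = 12250
Group 4: 14900 × 0.936 = 13946
Group 5: 11400 × 0.954 = 10876
Group 6: 7200 × 0.958 = 6898
Group 7: 4500 × 0.92 + 15200 × 0.381 = 4140 + 5791 = 9931
Net migration: Group 5 + 370 → 11246
Population now: 0–9=8279, 10–19=8422, 20–29=12250, 30–39=13946, 40–49=11246, 50–59=6898, 60+=9931
— Period 2 —
Births: 13946 × 0.49 = 6834, 11246 × 0.374 = 4206 → 11040
Group 2: 8279 × 0.957 = 7923
Group 3: 8422 × 0.957 = 8060
Group 4: 12250 × 0.936 = 11466
Group 5: 13946 × 0.954 = 13304
Group 6: 11246 × 0.958 = 10774
Group 7: 6898 × 0.92 + 9931 × 0.381 = 6346 + 3784 = 10130
Net migration: Group 5 + 370 → 13674
Population now: 0–9=11040, 10–19=7923, 20–29=8060, 30–39=11466, 40–49=13674, 50–59=10774, 60+=10130
— Period 3 —
Births: 11466 × 0.49 = 5618, 13674 × 0.374 = 5114 → 10732
Group 2: 11040 × 0.957 = 10565
Group 3: 7923 × 0.957 = 7582
Group 4: 8060 × 0.936 = 7544
Group 5: 11466 × 0.954 = 10939
Group 6: 13674 × 0.958 = 13100
Group 7: 10774 × 0.92 + 10130 × 0.381 = 9912 + 3860 = 13772
Net migration: Group 5 + 370 → 11309
Population now: 0–9=10732, 10–19=10565, 20–29=7582, 30–39=7544, 40–49=11309, 50–59=13100, 60+=13772
— Period 4 —
Births: 7544 × 0.49 = 3697, 11309 × 0.374 = 4230 → 7927
Group 2: 10732 × 0.957 = 10271
Group 3: 10565 × 0.957 = 10111
Group 4: 7582 × 0.936 = 7097
Group 5: 7544 × 0.954 = 7197
Group 6: 11309 × 0.958 = 10834
Group 7: 13100 × 0.92 + 13772 × 0.381 = 12052 + 5247 = 17299
Net migration: Group 5 + 370 → 7567
Population now: 0–9=7927, 10–19=10271, 20–29=10111, 30–39=7097, 40–49=7567, 50–59=10834, 60+=17299
Dependents (band 0–9 + band 60+) = 7927 + 17299 = 25226; working-age = 45880; ratio = 25226/45880 × 100 = 55.0

55.0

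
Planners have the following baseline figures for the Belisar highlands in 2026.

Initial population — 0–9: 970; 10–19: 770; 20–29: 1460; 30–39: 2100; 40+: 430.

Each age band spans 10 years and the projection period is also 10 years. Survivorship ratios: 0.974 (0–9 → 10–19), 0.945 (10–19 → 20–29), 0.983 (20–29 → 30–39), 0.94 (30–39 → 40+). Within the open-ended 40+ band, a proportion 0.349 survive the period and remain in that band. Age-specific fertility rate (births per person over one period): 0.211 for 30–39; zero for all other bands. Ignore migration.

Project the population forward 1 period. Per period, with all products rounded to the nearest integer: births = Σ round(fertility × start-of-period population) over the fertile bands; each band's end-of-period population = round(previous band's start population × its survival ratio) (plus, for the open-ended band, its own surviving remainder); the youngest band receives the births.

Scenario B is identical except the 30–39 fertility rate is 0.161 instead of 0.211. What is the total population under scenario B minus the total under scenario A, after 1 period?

-105

Let group 1 be 0–9 through group 5 = 40+.
— Period 1 —
Births: 2100 * 0.211 = 443
Group 2: 970 * 0.974 = 945
Group 3: 770 * 0.945 = 728
Group 4: 1460 * 0.983 = 1435
Group 5: 2100 * 0.94 + 430 * 0.349 = 1974 + 150 = 2124
Giving 443 / 945 / 728 / 1435 / 2124.
Scenario A total after 1 period: 5675
Scenario B projection —
— Period 1 —
Births: 2100 * 0.161 = 338
Group 2: 970 * 0.974 = 945
Group 3: 770 * 0.945 = 728
Group 4: 1460 * 0.983 = 1435
Group 5: 2100 * 0.94 + 430 * 0.349 = 1974 + 150 = 2124
Giving 338 / 945 / 728 / 1435 / 2124.
Scenario B total after 1 period: 5570
Difference B − A = 5570 − 5675 = -105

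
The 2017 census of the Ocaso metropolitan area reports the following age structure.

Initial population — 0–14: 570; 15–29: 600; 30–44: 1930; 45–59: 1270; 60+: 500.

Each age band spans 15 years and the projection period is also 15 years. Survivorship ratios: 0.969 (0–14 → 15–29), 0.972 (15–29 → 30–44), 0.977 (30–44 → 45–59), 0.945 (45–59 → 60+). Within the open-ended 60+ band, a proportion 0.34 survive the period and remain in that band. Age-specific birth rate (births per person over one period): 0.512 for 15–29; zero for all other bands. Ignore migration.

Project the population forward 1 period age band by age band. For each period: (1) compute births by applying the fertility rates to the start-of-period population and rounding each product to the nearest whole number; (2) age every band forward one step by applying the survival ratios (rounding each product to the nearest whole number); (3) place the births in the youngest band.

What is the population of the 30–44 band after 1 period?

After projecting period 1:
Births: 600 × 0.512 = 307
15–29: 570 × 0.969 = 552
30–44: 600 × 0.972 = 583
45–59: 1930 × 0.977 = 1886
60+: 1270 × 0.945 + 500 × 0.34 = 1200 + 170 = 1370
Population now: 0–14=307, 15–29=552, 30–44=583, 45–59=1886, 60+=1370

583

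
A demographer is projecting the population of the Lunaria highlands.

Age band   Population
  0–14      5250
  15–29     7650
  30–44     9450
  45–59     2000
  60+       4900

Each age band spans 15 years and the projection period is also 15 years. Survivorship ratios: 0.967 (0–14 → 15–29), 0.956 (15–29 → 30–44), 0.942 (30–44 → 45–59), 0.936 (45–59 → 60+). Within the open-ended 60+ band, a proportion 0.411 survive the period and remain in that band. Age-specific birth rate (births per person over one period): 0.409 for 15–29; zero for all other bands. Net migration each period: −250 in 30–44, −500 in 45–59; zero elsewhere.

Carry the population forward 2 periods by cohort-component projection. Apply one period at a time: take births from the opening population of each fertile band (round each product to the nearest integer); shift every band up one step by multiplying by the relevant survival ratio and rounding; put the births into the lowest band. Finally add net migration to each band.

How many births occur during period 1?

3129

(Groups numbered youngest = 1 to oldest = 5.)
After projecting period 1:
Births: 7650 × 0.409 = 3129
Group 2: 5250 × 0.967 = 5077
Group 3: 7650 × 0.956 = 7313
Group 4: 9450 × 0.942 = 8902
Group 5: 2000 × 0.936 + 4900 × 0.411 = 1872 + 2014 = 3886
Net migration: Group 3 − 250 → 7063; Group 4 − 500 → 8402
Giving 3129 / 5077 / 7063 / 8402 / 3886.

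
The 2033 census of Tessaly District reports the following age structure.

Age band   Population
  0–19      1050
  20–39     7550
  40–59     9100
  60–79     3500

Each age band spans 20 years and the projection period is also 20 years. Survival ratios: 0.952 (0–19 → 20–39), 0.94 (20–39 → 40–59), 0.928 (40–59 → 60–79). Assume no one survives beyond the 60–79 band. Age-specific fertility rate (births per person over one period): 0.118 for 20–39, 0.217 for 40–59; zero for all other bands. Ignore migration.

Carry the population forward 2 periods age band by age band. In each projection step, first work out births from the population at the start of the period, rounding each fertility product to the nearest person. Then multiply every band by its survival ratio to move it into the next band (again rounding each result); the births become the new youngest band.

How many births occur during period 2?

1658

[period 1]
Births: 7550 × 0.118 = 891  |  9100 × 0.217 = 1975 — total 2866
20–39: 1050 × 0.952 = 1000
40–59: 7550 × 0.94 = 7097
60–79: 9100 × 0.928 = 8445
End of period: [2866, 1000, 7097, 8445]
[period 2]
Births: 1000 × 0.118 = 118  |  7097 × 0.217 = 1540 — total 1658
20–39: 2866 × 0.952 = 2728
40–59: 1000 × 0.94 = 940
60–79: 7097 × 0.928 = 6586
End of period: [1658, 2728, 940, 6586]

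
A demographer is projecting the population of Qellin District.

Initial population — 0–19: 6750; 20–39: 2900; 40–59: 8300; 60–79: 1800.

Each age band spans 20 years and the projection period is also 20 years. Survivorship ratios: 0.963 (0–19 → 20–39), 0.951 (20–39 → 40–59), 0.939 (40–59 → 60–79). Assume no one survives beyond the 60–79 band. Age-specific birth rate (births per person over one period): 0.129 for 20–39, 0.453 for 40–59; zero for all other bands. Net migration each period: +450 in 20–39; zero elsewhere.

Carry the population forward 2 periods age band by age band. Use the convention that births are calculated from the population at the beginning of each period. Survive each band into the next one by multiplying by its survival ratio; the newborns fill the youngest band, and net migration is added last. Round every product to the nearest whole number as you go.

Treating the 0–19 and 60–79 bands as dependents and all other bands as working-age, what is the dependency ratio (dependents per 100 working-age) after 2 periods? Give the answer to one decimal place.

Call the bands 1 to 4, youngest first.
— Period 1 —
Births: 2900 × 0.129 = 374 ; 8300 × 0.453 = 3760 → total 4134
Band 2: 6750 × 0.963 = 6500
Band 3: 2900 × 0.951 = 2758
Band 4: 8300 × 0.939 = 7794
Net migration: Band 2 + 450 → 6950
Giving 4134 / 6950 / 2758 / 7794.
— Period 2 —
Births: 6950 × 0.129 = 897 ; 2758 × 0.453 = 1249 → total 2146
Band 2: 4134 × 0.963 = 3981
Band 3: 6950 × 0.951 = 6609
Band 4: 2758 × 0.939 = 2590
Net migration: Band 2 + 450 → 4431
Giving 2146 / 4431 / 6609 / 2590.
Dependents (band 0–19 + band 60–79) = 2146 + 2590 = 4736; working-age = 11040; ratio = 4736/11040 × 100 = 42.9

42.9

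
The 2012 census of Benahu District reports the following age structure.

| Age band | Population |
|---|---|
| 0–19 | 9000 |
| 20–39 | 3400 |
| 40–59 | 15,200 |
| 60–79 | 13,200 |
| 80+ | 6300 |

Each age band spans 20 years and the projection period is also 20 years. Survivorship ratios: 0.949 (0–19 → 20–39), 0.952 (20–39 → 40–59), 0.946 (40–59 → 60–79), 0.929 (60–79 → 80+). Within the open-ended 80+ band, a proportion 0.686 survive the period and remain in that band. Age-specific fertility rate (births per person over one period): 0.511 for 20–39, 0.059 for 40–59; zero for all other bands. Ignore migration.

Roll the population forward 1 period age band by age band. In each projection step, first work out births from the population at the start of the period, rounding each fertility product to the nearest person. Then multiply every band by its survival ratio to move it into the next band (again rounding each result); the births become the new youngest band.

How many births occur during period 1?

— Period 1 —
Births: 3400 × 0.511 = 1737  |  15200 × 0.059 = 897 → 2634
20–39: 9000 × 0.949 = 8541
40–59: 3400 × 0.952 = 3237
60–79: 15200 × 0.946 = 14379
80+: 13200 × 0.929 + 6300 × 0.686 = 12263 + 4322 = 16585
→ [2634, 8541, 3237, 14379, 16585]

2634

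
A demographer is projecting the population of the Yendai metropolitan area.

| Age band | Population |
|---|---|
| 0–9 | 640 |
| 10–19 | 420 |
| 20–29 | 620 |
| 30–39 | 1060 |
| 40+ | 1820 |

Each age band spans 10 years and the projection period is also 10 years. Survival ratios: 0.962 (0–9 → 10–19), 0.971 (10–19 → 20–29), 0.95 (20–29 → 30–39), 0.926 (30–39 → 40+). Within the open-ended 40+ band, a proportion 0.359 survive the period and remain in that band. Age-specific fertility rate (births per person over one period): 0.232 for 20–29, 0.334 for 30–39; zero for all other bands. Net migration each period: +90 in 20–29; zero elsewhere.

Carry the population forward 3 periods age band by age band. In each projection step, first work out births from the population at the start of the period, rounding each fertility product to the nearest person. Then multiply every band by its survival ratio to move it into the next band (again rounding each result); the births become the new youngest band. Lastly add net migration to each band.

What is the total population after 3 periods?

Numbering the groups 1..5 from youngest to oldest:
Period 1.
Births: 620 × 0.232 = 144 ; 1060 × 0.334 = 354 — total 498
Group 2: 640 × 0.962 = 616
Group 3: 420 × 0.971 = 408
Group 4: 620 × 0.95 = 589
Group 5: 1060 × 0.926 + 1820 × 0.359 = 982 + 653 = 1635
Net migration: Group 3 + 90 → 498
→ [498, 616, 498, 589, 1635]
Period 2.
Births: 498 × 0.232 = 116 ; 589 × 0.334 = 197 — total 313
Group 2: 498 × 0.962 = 479
Group 3: 616 × 0.971 = 598
Group 4: 498 × 0.95 = 473
Group 5: 589 × 0.926 + 1635 × 0.359 = 545 + 587 = 1132
Net migration: Group 3 + 90 → 688
→ [313, 479, 688, 473, 1132]
Period 3.
Births: 688 × 0.232 = 160 ; 473 × 0.334 = 158 — total 318
Group 2: 313 × 0.962 = 301
Group 3: 479 × 0.971 = 465
Group 4: 688 × 0.95 = 654
Group 5: 473 × 0.926 + 1132 × 0.359 = 438 + 406 = 844
Net migration: Group 3 + 90 → 555
→ [318, 301, 555, 654, 844]
Total after period 3: 318 + 301 + 555 + 654 + 844 = 2672

2672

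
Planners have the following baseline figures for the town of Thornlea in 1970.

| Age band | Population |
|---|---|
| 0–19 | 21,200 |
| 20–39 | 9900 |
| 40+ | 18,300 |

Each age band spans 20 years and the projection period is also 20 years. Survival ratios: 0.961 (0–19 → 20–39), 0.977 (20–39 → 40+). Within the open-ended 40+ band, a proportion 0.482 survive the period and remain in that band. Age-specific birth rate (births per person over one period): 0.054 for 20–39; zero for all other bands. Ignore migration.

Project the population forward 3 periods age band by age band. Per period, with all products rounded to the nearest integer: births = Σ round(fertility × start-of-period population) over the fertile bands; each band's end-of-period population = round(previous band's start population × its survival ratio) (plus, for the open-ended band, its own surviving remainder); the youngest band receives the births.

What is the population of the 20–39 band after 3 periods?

1057

Call the bands 1 to 3, youngest first.
— Period 1 —
Births: 9900 * 0.054 = 535
Band 2: 21200 * 0.961 = 20373
Band 3: 9900 * 0.977 + 18300 * 0.482 = 9672 + 8821 = 18493
End of period: [535, 20373, 18493]
— Period 2 —
Births: 20373 * 0.054 = 1100
Band 2: 535 * 0.961 = 514
Band 3: 20373 * 0.977 + 18493 * 0.482 = 19904 + 8914 = 28818
End of period: [1100, 514, 28818]
— Period 3 —
Births: 514 * 0.054 = 28
Band 2: 1100 * 0.961 = 1057
Band 3: 514 * 0.977 + 28818 * 0.482 = 502 + 13890 = 14392
End of period: [28, 1057, 14392]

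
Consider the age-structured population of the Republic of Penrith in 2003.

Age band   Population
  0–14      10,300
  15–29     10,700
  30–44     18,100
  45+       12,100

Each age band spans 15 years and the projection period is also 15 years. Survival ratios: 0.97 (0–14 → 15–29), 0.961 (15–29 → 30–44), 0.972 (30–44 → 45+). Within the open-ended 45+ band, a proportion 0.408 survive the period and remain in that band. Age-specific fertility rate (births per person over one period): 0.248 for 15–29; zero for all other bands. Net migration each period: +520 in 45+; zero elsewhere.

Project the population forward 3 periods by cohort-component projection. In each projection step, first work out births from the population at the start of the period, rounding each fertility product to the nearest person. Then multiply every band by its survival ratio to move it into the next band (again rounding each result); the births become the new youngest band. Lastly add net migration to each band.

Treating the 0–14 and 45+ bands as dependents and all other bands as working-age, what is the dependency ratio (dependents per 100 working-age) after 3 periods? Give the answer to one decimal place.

381.7

Period 1.
Births: 10700 × 0.248 = 2654
15–29: 10300 × 0.97 = 9991
30–44: 10700 × 0.961 = 10283
45+: 18100 × 0.972 + 12100 × 0.408 = 17593 + 4937 = 22530
Net migration: 45+ + 520 → 23050
Population now: 0–14=2654, 15–29=9991, 30–44=10283, 45+=23050
Period 2.
Births: 9991 × 0.248 = 2478
15–29: 2654 × 0.97 = 2574
30–44: 9991 × 0.961 = 9601
45+: 10283 × 0.972 + 23050 × 0.408 = 9995 + 9404 = 19399
Net migration: 45+ + 520 → 19919
Population now: 0–14=2478, 15–29=2574, 30–44=9601, 45+=19919
Period 3.
Births: 2574 × 0.248 = 638
15–29: 2478 × 0.97 = 2404
30–44: 2574 × 0.961 = 2474
45+: 9601 × 0.972 + 19919 × 0.408 = 9332 + 8127 = 17459
Net migration: 45+ + 520 → 17979
Population now: 0–14=638, 15–29=2404, 30–44=2474, 45+=17979
Dependents (band 0–14 + band 45+) = 638 + 17979 = 18617; working-age = 4878; ratio = 18617/4878 × 100 = 381.7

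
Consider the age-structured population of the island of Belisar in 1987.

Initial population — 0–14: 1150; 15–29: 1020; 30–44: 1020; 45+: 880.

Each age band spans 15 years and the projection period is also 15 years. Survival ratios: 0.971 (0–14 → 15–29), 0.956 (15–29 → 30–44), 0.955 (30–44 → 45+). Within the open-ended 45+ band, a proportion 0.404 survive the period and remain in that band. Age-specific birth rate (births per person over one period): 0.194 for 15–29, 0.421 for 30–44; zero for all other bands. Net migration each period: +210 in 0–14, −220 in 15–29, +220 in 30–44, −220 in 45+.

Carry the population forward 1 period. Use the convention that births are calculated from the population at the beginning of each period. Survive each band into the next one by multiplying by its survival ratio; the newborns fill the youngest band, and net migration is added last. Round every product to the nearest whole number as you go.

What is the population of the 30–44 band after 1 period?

— Period 1 —
Births: 1020 × 0.194 = 198  |  1020 × 0.421 = 429 → 627
15–29: 1150 × 0.971 = 1117
30–44: 1020 × 0.956 = 975
45+: 1020 × 0.955 + 880 × 0.404 = 974 + 356 = 1330
Net migration: 0–14 + 210 → 837; 15–29 − 220 → 897; 30–44 + 220 → 1195; 45+ − 220 → 1110
Giving 837 / 897 / 1195 / 1110.

1195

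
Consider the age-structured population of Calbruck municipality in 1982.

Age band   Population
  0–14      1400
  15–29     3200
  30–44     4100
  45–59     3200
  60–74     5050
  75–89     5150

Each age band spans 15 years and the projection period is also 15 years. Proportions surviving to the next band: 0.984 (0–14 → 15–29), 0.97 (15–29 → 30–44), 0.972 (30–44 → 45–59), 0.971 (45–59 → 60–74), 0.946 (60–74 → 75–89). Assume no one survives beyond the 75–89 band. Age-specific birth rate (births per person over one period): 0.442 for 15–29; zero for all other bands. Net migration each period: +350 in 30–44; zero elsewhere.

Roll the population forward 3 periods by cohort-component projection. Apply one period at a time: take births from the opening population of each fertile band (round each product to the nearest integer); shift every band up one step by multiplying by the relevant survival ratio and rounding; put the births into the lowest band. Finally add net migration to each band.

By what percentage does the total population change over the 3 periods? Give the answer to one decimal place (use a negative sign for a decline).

-48.1

Call the groups 1 to 6, youngest first.
After projecting period 1:
Births: 3200 × 0.442 = 1414
Group 2: 1400 × 0.984 = 1378
Group 3: 3200 × 0.97 = 3104
Group 4: 4100 × 0.972 = 3985
Group 5: 3200 × 0.971 = 3107
Group 6: 5050 × 0.946 = 4777
Net migration: Group 3 + 350 → 3454
Giving 1414 / 1378 / 3454 / 3985 / 3107 / 4777.
After projecting period 2:
Births: 1378 × 0.442 = 609
Group 2: 1414 × 0.984 = 1391
Group 3: 1378 × 0.97 = 1337
Group 4: 3454 × 0.972 = 3357
Group 5: 3985 × 0.971 = 3869
Group 6: 3107 × 0.946 = 2939
Net migration: Group 3 + 350 → 1687
Giving 609 / 1391 / 1687 / 3357 / 3869 / 2939.
After projecting period 3:
Births: 1391 × 0.442 = 615
Group 2: 609 × 0.984 = 599
Group 3: 1391 × 0.97 = 1349
Group 4: 1687 × 0.972 = 1640
Group 5: 3357 × 0.971 = 3260
Group 6: 3869 × 0.946 = 3660
Net migration: Group 3 + 350 → 1699
Giving 615 / 599 / 1699 / 1640 / 3260 / 3660.
Total: 22100 → 11473; change = -10627; percentage change = -48.1%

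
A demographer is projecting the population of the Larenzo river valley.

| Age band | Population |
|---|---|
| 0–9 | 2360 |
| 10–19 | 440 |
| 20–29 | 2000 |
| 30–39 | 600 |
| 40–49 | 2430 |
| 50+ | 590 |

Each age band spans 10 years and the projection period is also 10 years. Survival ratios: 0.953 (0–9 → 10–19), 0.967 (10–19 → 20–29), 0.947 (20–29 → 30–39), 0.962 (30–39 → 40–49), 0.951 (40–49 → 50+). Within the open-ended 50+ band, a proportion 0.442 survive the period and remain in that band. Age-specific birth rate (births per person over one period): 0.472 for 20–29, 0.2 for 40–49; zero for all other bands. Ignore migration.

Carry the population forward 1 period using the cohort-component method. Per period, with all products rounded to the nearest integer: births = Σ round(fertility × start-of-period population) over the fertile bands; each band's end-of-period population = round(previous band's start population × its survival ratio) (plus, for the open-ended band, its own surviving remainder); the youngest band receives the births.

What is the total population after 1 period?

9147

Period 1:
Births: 2000 × 0.472 = 944 ; 2430 × 0.2 = 486 → total 1430
10–19: 2360 × 0.953 = 2249
20–29: 440 × 0.967 = 425
30–39: 2000 × 0.947 = 1894
40–49: 600 × 0.962 = 577
50+: 2430 × 0.951 + 590 × 0.442 = 2311 + 261 = 2572
→ [1430, 2249, 425, 1894, 577, 2572]
Total after period 1: 1430 + 2249 + 425 + 1894 + 577 + 2572 = 9147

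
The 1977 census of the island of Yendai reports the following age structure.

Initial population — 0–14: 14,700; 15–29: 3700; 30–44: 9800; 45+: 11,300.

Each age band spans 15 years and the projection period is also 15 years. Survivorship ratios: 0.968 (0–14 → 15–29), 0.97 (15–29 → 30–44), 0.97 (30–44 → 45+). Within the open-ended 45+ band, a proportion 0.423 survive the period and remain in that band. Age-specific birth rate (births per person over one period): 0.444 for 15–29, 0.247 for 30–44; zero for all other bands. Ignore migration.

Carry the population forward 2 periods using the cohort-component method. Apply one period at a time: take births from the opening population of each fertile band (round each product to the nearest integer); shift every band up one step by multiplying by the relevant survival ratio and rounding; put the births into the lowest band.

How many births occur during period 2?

7204

Numbering the bands 1..4 from youngest to oldest:
Period 1:
Births: 3700 × 0.444 = 1643  |  9800 × 0.247 = 2421 ⇒ total 4064
Band 2: 14700 × 0.968 = 14230
Band 3: 3700 × 0.97 = 3589
Band 4: 9800 × 0.97 + 11300 × 0.423 = 9506 + 4780 = 14286
Giving 4064 / 14230 / 3589 / 14286.
Period 2:
Births: 14230 × 0.444 = 6318  |  3589 × 0.247 = 886 ⇒ total 7204
Band 2: 4064 × 0.968 = 3934
Band 3: 14230 × 0.97 = 13803
Band 4: 3589 × 0.97 + 14286 × 0.423 = 3481 + 6043 = 9524
Giving 7204 / 3934 / 13803 / 9524.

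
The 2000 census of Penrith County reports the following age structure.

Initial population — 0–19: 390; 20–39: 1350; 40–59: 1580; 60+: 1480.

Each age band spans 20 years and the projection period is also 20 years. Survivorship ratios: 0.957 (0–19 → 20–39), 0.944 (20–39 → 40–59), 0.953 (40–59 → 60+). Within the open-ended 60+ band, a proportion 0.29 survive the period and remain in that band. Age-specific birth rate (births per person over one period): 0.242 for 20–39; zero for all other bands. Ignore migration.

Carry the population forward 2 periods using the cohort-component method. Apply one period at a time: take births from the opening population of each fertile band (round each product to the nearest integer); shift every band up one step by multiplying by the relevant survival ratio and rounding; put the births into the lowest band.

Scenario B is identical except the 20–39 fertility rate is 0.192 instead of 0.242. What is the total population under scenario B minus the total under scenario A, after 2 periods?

-83

Numbering the groups 1..4 from youngest to oldest:
Period 1.
Births: 1350 × 0.242 = 327
Group 2: 390 × 0.957 = 373
Group 3: 1350 × 0.944 = 1274
Group 4: 1580 × 0.953 + 1480 × 0.29 = 1506 + 429 = 1935
→ [327, 373, 1274, 1935]
Period 2.
Births: 373 × 0.242 = 90
Group 2: 327 × 0.957 = 313
Group 3: 373 × 0.944 = 352
Group 4: 1274 × 0.953 + 1935 × 0.29 = 1214 + 561 = 1775
→ [90, 313, 352, 1775]
Scenario A total after 2 periods: 2530
Scenario B projection —
Period 1.
Births: 1350 × 0.192 = 259
Group 2: 390 × 0.957 = 373
Group 3: 1350 × 0.944 = 1274
Group 4: 1580 × 0.953 + 1480 × 0.29 = 1506 + 429 = 1935
→ [259, 373, 1274, 1935]
Period 2.
Births: 373 × 0.192 = 72
Group 2: 259 × 0.957 = 248
Group 3: 373 × 0.944 = 352
Group 4: 1274 × 0.953 + 1935 × 0.29 = 1214 + 561 = 1775
→ [72, 248, 352, 1775]
Scenario B total after 2 periods: 2447
Difference B − A = 2447 − 2530 = -83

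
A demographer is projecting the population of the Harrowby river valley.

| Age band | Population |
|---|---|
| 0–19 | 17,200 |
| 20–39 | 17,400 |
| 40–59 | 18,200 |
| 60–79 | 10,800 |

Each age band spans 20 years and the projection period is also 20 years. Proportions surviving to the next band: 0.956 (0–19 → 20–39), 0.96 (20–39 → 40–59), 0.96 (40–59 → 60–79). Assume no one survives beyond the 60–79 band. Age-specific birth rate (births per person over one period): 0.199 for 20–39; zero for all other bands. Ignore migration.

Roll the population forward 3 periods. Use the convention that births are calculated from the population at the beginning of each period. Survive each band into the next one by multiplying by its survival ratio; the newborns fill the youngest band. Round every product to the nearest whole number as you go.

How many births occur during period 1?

Period 1:
Births: 17400 * 0.199 = 3463
20–39: 17200 * 0.956 = 16443
40–59: 17400 * 0.96 = 16704
60–79: 18200 * 0.96 = 17472
Giving 3463 / 16443 / 16704 / 17472.

3463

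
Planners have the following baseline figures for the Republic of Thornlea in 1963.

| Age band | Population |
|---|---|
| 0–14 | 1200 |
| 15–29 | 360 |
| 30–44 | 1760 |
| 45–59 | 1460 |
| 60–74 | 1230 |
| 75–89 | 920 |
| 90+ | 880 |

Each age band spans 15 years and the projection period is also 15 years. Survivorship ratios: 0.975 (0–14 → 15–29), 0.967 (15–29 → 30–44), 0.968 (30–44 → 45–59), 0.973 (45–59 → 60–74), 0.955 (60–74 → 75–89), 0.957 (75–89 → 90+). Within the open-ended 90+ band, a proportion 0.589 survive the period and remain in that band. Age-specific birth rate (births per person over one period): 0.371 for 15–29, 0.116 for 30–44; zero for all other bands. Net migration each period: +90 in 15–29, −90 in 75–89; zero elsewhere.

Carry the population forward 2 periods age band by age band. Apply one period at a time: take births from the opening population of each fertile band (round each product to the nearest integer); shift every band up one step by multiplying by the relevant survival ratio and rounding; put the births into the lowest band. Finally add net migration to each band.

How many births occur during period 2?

507

Let band 1 be 0–14 through band 7 = 90+.
After projecting period 1:
Births: 360 × 0.371 = 134  |  1760 × 0.116 = 204 → total 338
Band 2: 1200 × 0.975 = 1170
Band 3: 360 × 0.967 = 348
Band 4: 1760 × 0.968 = 1704
Band 5: 1460 × 0.973 = 1421
Band 6: 1230 × 0.955 = 1175
Band 7: 920 × 0.957 + 880 × 0.589 = 880 + 518 = 1398
Net migration: Band 2 + 90 → 1260; Band 6 − 90 → 1085
End of period: [338, 1260, 348, 1704, 1421, 1085, 1398]
After projecting period 2:
Births: 1260 × 0.371 = 467  |  348 × 0.116 = 40 → total 507
Band 2: 338 × 0.975 = 330
Band 3: 1260 × 0.967 = 1218
Band 4: 348 × 0.968 = 337
Band 5: 1704 × 0.973 = 1658
Band 6: 1421 × 0.955 = 1357
Band 7: 1085 × 0.957 + 1398 × 0.589 = 1038 + 823 = 1861
Net migration: Band 2 + 90 → 420; Band 6 − 90 → 1267
End of period: [507, 420, 1218, 337, 1658, 1267, 1861]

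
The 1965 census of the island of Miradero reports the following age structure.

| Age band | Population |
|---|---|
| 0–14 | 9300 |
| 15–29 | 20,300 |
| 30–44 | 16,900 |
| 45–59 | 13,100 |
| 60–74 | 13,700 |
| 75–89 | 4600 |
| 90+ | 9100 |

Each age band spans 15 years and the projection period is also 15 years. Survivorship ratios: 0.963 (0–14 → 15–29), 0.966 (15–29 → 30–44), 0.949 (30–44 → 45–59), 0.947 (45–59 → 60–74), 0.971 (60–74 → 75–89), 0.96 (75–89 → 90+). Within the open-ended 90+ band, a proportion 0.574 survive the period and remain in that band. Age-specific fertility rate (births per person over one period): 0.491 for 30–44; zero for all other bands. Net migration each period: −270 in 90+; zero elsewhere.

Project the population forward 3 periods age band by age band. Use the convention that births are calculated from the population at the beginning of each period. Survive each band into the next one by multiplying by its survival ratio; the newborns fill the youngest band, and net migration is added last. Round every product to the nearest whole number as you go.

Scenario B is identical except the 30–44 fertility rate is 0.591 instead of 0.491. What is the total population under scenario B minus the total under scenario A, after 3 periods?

Period 1.
Births: 16900 * 0.491 = 8298
15–29: 9300 * 0.963 = 8956
30–44: 20300 * 0.966 = 19610
45–59: 16900 * 0.949 = 16038
60–74: 13100 * 0.947 = 12406
75–89: 13700 * 0.971 = 13303
90+: 4600 * 0.96 + 9100 * 0.574 = 4416 + 5223 = 9639
Net migration: 90+ − 270 → 9369
Population now: 0–14=8298, 15–29=8956, 30–44=19610, 45–59=16038, 60–74=12406, 75–89=13303, 90+=9369
Period 2.
Births: 19610 * 0.491 = 9629
15–29: 8298 * 0.963 = 7991
30–44: 8956 * 0.966 = 8651
45–59: 19610 * 0.949 = 18610
60–74: 16038 * 0.947 = 15188
75–89: 12406 * 0.971 = 12046
90+: 13303 * 0.96 + 9369 * 0.574 = 12771 + 5378 = 18149
Net migration: 90+ − 270 → 17879
Population now: 0–14=9629, 15–29=7991, 30–44=8651, 45–59=18610, 60–74=15188, 75–89=12046, 90+=17879
Period 3.
Births: 8651 * 0.491 = 4248
15–29: 9629 * 0.963 = 9273
30–44: 7991 * 0.966 = 7719
45–59: 8651 * 0.949 = 8210
60–74: 18610 * 0.947 = 17624
75–89: 15188 * 0.971 = 14748
90+: 12046 * 0.96 + 17879 * 0.574 = 11564 + 10263 = 21827
Net migration: 90+ − 270 → 21557
Population now: 0–14=4248, 15–29=9273, 30–44=7719, 45–59=8210, 60–74=17624, 75–89=14748, 90+=21557
Scenario A total after 3 periods: 83379
Scenario B projection —
Period 1.
Births: 16900 * 0.591 = 9988
15–29: 9300 * 0.963 = 8956
30–44: 20300 * 0.966 = 19610
45–59: 16900 * 0.949 = 16038
60–74: 13100 * 0.947 = 12406
75–89: 13700 * 0.971 = 13303
90+: 4600 * 0.96 + 9100 * 0.574 = 4416 + 5223 = 9639
Net migration: 90+ − 270 → 9369
Population now: 0–14=9988, 15–29=8956, 30–44=19610, 45–59=16038, 60–74=12406, 75–89=13303, 90+=9369
Period 2.
Births: 19610 * 0.591 = 11590
15–29: 9988 * 0.963 = 9618
30–44: 8956 * 0.966 = 8651
45–59: 19610 * 0.949 = 18610
60–74: 16038 * 0.947 = 15188
75–89: 12406 * 0.971 = 12046
90+: 13303 * 0.96 + 9369 * 0.574 = 12771 + 5378 = 18149
Net migration: 90+ − 270 → 17879
Population now: 0–14=11590, 15–29=9618, 30–44=8651, 45–59=18610, 60–74=15188, 75–89=12046, 90+=17879
Period 3.
Births: 8651 * 0.591 = 5113
15–29: 11590 * 0.963 = 11161
30–44: 9618 * 0.966 = 9291
45–59: 8651 * 0.949 = 8210
60–74: 18610 * 0.947 = 17624
75–89: 15188 * 0.971 = 14748
90+: 12046 * 0.96 + 17879 * 0.574 = 11564 + 10263 = 21827
Net migration: 90+ − 270 → 21557
Population now: 0–14=5113, 15–29=11161, 30–44=9291, 45–59=8210, 60–74=17624, 75–89=14748, 90+=21557
Scenario B total after 3 periods: 87704
Difference B − A = 87704 − 83379 = 4325

4325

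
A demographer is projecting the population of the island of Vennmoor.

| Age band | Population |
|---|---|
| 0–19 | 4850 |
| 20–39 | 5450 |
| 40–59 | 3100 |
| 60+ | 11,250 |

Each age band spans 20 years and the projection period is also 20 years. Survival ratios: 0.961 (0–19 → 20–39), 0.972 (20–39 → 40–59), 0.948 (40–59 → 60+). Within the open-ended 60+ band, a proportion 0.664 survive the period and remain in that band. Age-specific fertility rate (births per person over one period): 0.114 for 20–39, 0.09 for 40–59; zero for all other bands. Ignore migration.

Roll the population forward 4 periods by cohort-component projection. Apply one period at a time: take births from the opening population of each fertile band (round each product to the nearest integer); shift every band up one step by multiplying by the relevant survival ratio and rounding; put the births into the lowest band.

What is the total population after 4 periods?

10525

Call the bands 1 to 4, youngest first.
[period 1]
Births: 5450 × 0.114 = 621  |  3100 × 0.09 = 279 — total 900
Band 2: 4850 × 0.961 = 4661
Band 3: 5450 × 0.972 = 5297
Band 4: 3100 × 0.948 + 11250 × 0.664 = 2939 + 7470 = 10409
→ [900, 4661, 5297, 10409]
[period 2]
Births: 4661 × 0.114 = 531  |  5297 × 0.09 = 477 — total 1008
Band 2: 900 × 0.961 = 865
Band 3: 4661 × 0.972 = 4530
Band 4: 5297 × 0.948 + 10409 × 0.664 = 5022 + 6912 = 11934
→ [1008, 865, 4530, 11934]
[period 3]
Births: 865 × 0.114 = 99  |  4530 × 0.09 = 408 — total 507
Band 2: 1008 × 0.961 = 969
Band 3: 865 × 0.972 = 841
Band 4: 4530 × 0.948 + 11934 × 0.664 = 4294 + 7924 = 12218
→ [507, 969, 841, 12218]
[period 4]
Births: 969 × 0.114 = 110  |  841 × 0.09 = 76 — total 186
Band 2: 507 × 0.961 = 487
Band 3: 969 × 0.972 = 942
Band 4: 841 × 0.948 + 12218 × 0.664 = 797 + 8113 = 8910
→ [186, 487, 942, 8910]
Total after period 4: 186 + 487 + 942 + 8910 = 10525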